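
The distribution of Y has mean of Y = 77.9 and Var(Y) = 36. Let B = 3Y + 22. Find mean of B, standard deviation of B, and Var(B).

mean of B = 255.7, standard deviation of B = 18, Var(B) = 324

B = 3Y + 22 is linear with a = 3, b = 22.
mean of B = a·mean of Y + b = 3·77.9 + 22 = 255.7.
standard deviation of Y = √36 = 6.
standard deviation of B = |a|·standard deviation of Y = |3|·6 = 18.
Var(B) = a²·Var(Y) = 3²·36 = 324 (the additive constant 22 does not affect variance).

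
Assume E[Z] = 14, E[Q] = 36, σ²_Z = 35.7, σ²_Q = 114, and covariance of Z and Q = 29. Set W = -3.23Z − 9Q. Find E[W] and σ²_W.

E[W] = (-3.23)·E[Z] + (-9)·E[Q] = (-3.23)·14 + (-9)·36 = -369.22.
σ²_W = a²·σ²_Z + b²·σ²_Q + 2ab·covariance of Z and Q with a = -3.23, b = -9.
= (-3.23)²·35.7 + (-9)²·114 + 2·(-3.23)·(-9)·29
= 372.45453 + 9234 + 1686.06 = 11292.51453.

E[W] = -369.22, σ²_W = 11292.51453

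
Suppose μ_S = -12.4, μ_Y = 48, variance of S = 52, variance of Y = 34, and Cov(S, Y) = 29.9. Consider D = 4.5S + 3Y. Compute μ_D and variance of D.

μ_D = 88.2, variance of D = 2166.3

μ_D = 4.5·μ_S + 3·μ_Y = 4.5·(-12.4) + 3·48 = 88.2.
variance of D = a²·variance of S + b²·variance of Y + 2ab·Cov(S, Y) with a = 4.5, b = 3.
= 4.5²·52 + 3²·34 + 2·4.5·3·29.9
= 1053 + 306 + 807.3 = 2166.3.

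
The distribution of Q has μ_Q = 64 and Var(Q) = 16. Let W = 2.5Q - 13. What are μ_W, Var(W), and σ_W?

μ_W = 147, Var(W) = 100, σ_W = 10

W = 2.5Q - 13 is linear with a = 2.5, b = -13.
μ_W = a·μ_Q + b = 2.5·64 + (-13) = 147.
Var(W) = a²·Var(Q) = 2.5²·16 = 100 (the additive constant -13 does not affect variance).
σ_Q = √16 = 4.
σ_W = |a|·σ_Q = |2.5|·4 = 10.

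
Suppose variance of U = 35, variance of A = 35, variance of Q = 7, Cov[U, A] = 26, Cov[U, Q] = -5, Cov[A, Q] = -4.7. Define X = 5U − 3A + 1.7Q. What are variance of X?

variance of X = a²·variance of U + b²·variance of A + c²·variance of Q + 2ab·Cov[U, A] + 2ac·Cov[U, Q] + 2bc·Cov[A, Q], with a = 5, b = -3, c = 1.7.
= 875 + 315 + 20.23 + (-780) + (-85) + 47.94
= 393.17.

variance of X = 393.17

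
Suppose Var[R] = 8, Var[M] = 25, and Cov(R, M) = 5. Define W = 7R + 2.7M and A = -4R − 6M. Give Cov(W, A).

By bilinearity, Cov(W, A) = ac·Var[R] + bd·Var[M] + (ad+bc)·Cov(R, M), with a=7, b=2.7, c=-4, d=-6.
ac·Var[R] = 7·(-4)·8 = -224
bd·Var[M] = 2.7·(-6)·25 = -405
(ad+bc)·Cov(R, M) = (-52.8)·5 = -264
Cov(W, A) = -224 + (-405) + (-264) = -893.

Cov(W, A) = -893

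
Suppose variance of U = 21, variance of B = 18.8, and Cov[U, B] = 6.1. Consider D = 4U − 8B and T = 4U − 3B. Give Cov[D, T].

Cov[D, T] = 518.8

By bilinearity, Cov[D, T] = ac·variance of U + bd·variance of B + (ad+bc)·Cov[U, B], with a=4, b=-8, c=4, d=-3.
ac·variance of U = 4·4·21 = 336
bd·variance of B = (-8)·(-3)·18.8 = 451.2
(ad+bc)·Cov[U, B] = (-44)·6.1 = -268.4
Cov[D, T] = 336 + 451.2 + (-268.4) = 518.8.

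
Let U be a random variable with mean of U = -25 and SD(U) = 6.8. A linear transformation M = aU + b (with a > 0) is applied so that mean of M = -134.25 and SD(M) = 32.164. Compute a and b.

SD(M) = a·SD(U) (a > 0), so a = 32.164/6.8 = 4.73.
mean of M = a·mean of U + b, so b = -134.25 − 4.73·(-25) = -16.

a = 4.73, b = -16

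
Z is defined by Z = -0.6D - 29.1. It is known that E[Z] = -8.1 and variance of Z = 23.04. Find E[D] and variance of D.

From Z = -0.6D - 29.1: E[Z] = a·E[D] + b, so E[D] = (E[Z] − b)/a = (-8.1 − (-29.1))/(-0.6) = -35.
variance of Z = a²·variance of D, so variance of D = 23.04/(-0.6)² = 64.

E[D] = -35, variance of D = 64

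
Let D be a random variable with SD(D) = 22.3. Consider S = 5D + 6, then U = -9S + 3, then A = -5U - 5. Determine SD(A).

SD(A) = 5017.5

SD(S) = |5|·22.3 = 111.5.
SD(U) = |-9|·111.5 = 1003.5.
SD(A) = |-5|·1003.5 = 5017.5.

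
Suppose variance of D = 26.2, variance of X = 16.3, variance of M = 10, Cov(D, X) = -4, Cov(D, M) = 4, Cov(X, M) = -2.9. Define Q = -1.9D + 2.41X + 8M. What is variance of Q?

variance of Q = 632.46203

variance of Q = a²·variance of D + b²·variance of X + c²·variance of M + 2ab·Cov(D, X) + 2ac·Cov(D, M) + 2bc·Cov(X, M), with a = -1.9, b = 2.41, c = 8.
= 94.582 + 94.67203 + 640 + 36.632 + (-121.6) + (-111.824)
= 632.46203.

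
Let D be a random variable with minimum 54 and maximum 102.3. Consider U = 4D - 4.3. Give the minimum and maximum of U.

a = 4 > 0, so min(U) = a·min(D)+b = 4·54 + (-4.3) = 211.7 and max(U) = 4·102.3 + (-4.3) = 404.9.

min(U) = 211.7, max(U) = 404.9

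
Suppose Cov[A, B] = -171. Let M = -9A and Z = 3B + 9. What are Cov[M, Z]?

Cov[M, Z] = a·c·Cov[A, B] = (-9)·3·(-171) = 4617. Additive constants drop out.

Cov[M, Z] = 4617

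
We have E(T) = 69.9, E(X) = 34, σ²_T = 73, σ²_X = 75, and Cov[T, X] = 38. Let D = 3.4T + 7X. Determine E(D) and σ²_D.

E(D) = 3.4·E(T) + 7·E(X) = 3.4·69.9 + 7·34 = 475.66.
σ²_D = a²·σ²_T + b²·σ²_X + 2ab·Cov[T, X] with a = 3.4, b = 7.
= 3.4²·73 + 7²·75 + 2·3.4·7·38
= 843.88 + 3675 + 1808.8 = 6327.68.

E(D) = 475.66, σ²_D = 6327.68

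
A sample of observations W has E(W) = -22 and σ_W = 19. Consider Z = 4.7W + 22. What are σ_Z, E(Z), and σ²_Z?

Z = 4.7W + 22 is linear with a = 4.7, b = 22.
σ_Z = |a|·σ_W = |4.7|·19 = 89.3.
E(Z) = a·E(W) + b = 4.7·(-22) + 22 = -81.4.
σ²_W = 19² = 361.
σ²_Z = a²·σ²_W = 4.7²·361 = 7974.49 (the additive constant 22 does not affect variance).

σ_Z = 89.3, E(Z) = -81.4, σ²_Z = 7974.49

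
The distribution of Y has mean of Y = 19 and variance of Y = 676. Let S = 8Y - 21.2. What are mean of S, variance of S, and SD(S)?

S = 8Y - 21.2 is linear with a = 8, b = -21.2.
mean of S = a·mean of Y + b = 8·19 + (-21.2) = 130.8.
variance of S = a²·variance of Y = 8²·676 = 43264 (the additive constant -21.2 does not affect variance).
SD(Y) = √676 = 26.
SD(S) = |a|·SD(Y) = |8|·26 = 208.

mean of S = 130.8, variance of S = 43264, SD(S) = 208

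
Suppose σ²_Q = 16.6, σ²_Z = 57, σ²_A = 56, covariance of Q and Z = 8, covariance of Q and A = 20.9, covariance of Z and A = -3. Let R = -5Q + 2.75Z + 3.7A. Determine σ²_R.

σ²_R = a²·σ²_Q + b²·σ²_Z + c²·σ²_A + 2ab·covariance of Q and Z + 2ac·covariance of Q and A + 2bc·covariance of Z and A, with a = -5, b = 2.75, c = 3.7.
= 415 + 431.0625 + 766.64 + (-220) + (-773.3) + (-61.05)
= 558.3525.

σ²_R = 558.3525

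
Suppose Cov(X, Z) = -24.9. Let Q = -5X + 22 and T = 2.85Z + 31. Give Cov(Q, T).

Cov(Q, T) = a·c·Cov(X, Z) = (-5)·2.85·(-24.9) = 354.825. Additive constants drop out.

Cov(Q, T) = 354.825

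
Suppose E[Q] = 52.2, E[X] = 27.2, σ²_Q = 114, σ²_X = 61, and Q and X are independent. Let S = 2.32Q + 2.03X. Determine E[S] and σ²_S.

E[S] = 176.32, σ²_S = 864.9685

E[S] = 2.32·E[Q] + 2.03·E[X] = 2.32·52.2 + 2.03·27.2 = 176.32.
σ²_S = a²·σ²_Q + b²·σ²_X + 2ab·Cov[Q, X] with a = 2.32, b = 2.03.
Independence gives Cov[Q, X] = 0.
= 2.32²·114 + 2.03²·61 + 2·2.32·2.03·0
= 613.5936 + 251.3749 + 0 = 864.9685.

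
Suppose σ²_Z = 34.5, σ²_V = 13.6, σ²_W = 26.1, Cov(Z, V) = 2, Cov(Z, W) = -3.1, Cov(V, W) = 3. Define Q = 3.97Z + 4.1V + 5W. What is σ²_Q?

σ²_Q = 1489.90505

σ²_Q = a²·σ²_Z + b²·σ²_V + c²·σ²_W + 2ab·Cov(Z, V) + 2ac·Cov(Z, W) + 2bc·Cov(V, W), with a = 3.97, b = 4.1, c = 5.
= 543.75105 + 228.616 + 652.5 + 65.108 + (-123.07) + 123
= 1489.90505.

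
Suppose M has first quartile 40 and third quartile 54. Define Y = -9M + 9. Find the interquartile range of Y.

IQR of M = Q3 − Q1 = 54 − 40 = 14.
Under Y = aM + b, IQR(Y) = |a|·IQR(M) = |-9|·14 = 126 (shifts cancel; spread scales by |a|).

IQR(Y) = 126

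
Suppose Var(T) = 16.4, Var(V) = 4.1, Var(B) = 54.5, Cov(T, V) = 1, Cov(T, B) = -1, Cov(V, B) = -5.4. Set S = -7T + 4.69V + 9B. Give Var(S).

Var(S) = 4912.75601

Var(S) = a²·Var(T) + b²·Var(V) + c²·Var(B) + 2ab·Cov(T, V) + 2ac·Cov(T, B) + 2bc·Cov(V, B), with a = -7, b = 4.69, c = 9.
= 803.6 + 90.18401 + 4414.5 + (-65.66) + 126 + (-455.868)
= 4912.75601.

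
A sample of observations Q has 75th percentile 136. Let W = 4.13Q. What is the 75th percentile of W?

75th percentile of W = 561.68

Since a = 4.13 > 0 the transformation is increasing, so the 75th percentile of W = a·(P_{75} of Q) + b = 4.13·136 = 561.68.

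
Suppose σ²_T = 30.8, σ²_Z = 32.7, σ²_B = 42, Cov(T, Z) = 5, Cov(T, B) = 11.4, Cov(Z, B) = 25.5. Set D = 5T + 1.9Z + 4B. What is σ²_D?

σ²_D = 2498.647

σ²_D = a²·σ²_T + b²·σ²_Z + c²·σ²_B + 2ab·Cov(T, Z) + 2ac·Cov(T, B) + 2bc·Cov(Z, B), with a = 5, b = 1.9, c = 4.
= 770 + 118.047 + 672 + 95 + 456 + 387.6
= 2498.647.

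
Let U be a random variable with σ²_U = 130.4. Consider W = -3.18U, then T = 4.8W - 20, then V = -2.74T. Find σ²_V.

σ²_W = (-3.18)²·130.4 = 1318.65696.
σ²_T = 4.8²·1318.65696 = 30381.8563584.
σ²_V = (-2.74)²·30381.8563584 = 228094.82479632384.

σ²_V = 228094.82479632384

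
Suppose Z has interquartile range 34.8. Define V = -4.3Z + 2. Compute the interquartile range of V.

Under V = aZ + b, IQR(V) = |a|·IQR(Z) = |-4.3|·34.8 = 149.64 (shifts cancel; spread scales by |a|).

IQR(V) = 149.64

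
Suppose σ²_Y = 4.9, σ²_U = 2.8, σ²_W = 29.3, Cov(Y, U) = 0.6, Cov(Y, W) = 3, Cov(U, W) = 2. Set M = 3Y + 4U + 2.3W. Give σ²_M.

σ²_M = 336.497

σ²_M = a²·σ²_Y + b²·σ²_U + c²·σ²_W + 2ab·Cov(Y, U) + 2ac·Cov(Y, W) + 2bc·Cov(U, W), with a = 3, b = 4, c = 2.3.
= 44.1 + 44.8 + 154.997 + 14.4 + 41.4 + 36.8
= 336.497.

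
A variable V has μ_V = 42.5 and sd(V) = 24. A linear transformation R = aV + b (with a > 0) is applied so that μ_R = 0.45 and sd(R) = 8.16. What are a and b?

sd(R) = a·sd(V) (a > 0), so a = 8.16/24 = 0.34.
μ_R = a·μ_V + b, so b = 0.45 − 0.34·42.5 = -14.

a = 0.34, b = -14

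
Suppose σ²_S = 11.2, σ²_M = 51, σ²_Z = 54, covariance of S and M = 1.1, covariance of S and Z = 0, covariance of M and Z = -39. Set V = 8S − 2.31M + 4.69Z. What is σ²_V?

σ²_V = a²·σ²_S + b²·σ²_M + c²·σ²_Z + 2ab·covariance of S and M + 2ac·covariance of S and Z + 2bc·covariance of M and Z, with a = 8, b = -2.31, c = 4.69.
= 716.8 + 272.1411 + 1187.7894 + (-40.656) + 0 + 845.0442
= 2981.1187.

σ²_V = 2981.1187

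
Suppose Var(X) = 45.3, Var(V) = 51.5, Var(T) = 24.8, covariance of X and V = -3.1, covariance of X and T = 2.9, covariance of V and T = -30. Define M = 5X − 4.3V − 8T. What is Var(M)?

Var(M) = 1509.235

Var(M) = a²·Var(X) + b²·Var(V) + c²·Var(T) + 2ab·covariance of X and V + 2ac·covariance of X and T + 2bc·covariance of V and T, with a = 5, b = -4.3, c = -8.
= 1132.5 + 952.235 + 1587.2 + 133.3 + (-232) + (-2064)
= 1509.235.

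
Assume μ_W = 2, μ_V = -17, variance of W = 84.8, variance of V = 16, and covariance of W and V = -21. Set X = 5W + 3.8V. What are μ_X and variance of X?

μ_X = -54.6, variance of X = 1553.04

μ_X = 5·μ_W + 3.8·μ_V = 5·2 + 3.8·(-17) = -54.6.
variance of X = a²·variance of W + b²·variance of V + 2ab·covariance of W and V with a = 5, b = 3.8.
= 5²·84.8 + 3.8²·16 + 2·5·3.8·(-21)
= 2120 + 231.04 + (-798) = 1553.04.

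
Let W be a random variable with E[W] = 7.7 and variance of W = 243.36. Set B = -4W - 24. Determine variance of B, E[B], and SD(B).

B = -4W - 24 is linear with a = -4, b = -24.
variance of B = a²·variance of W = (-4)²·243.36 = 3893.76 (the additive constant -24 does not affect variance).
E[B] = a·E[W] + b = (-4)·7.7 + (-24) = -54.8.
SD(W) = √243.36 = 15.6.
SD(B) = |a|·SD(W) = |-4|·15.6 = 62.4.

variance of B = 3893.76, E[B] = -54.8, SD(B) = 62.4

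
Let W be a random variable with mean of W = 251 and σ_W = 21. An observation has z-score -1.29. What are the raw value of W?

W = 223.91

W = mean of W + z·σ_W = 251 + (-1.29)·21 = 223.91.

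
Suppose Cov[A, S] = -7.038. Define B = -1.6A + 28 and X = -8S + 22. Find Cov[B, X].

Cov[B, X] = a·c·Cov[A, S] = (-1.6)·(-8)·(-7.038) = -90.0864. Additive constants drop out.

Cov[B, X] = -90.0864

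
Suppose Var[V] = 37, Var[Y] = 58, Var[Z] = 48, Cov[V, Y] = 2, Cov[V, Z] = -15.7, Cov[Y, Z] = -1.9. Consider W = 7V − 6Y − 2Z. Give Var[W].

Var[W] = 4319

Var[W] = a²·Var[V] + b²·Var[Y] + c²·Var[Z] + 2ab·Cov[V, Y] + 2ac·Cov[V, Z] + 2bc·Cov[Y, Z], with a = 7, b = -6, c = -2.
= 1813 + 2088 + 192 + (-168) + 439.6 + (-45.6)
= 4319.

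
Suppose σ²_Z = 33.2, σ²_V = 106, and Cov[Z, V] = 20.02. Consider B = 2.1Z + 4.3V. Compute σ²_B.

σ²_B = a²·σ²_Z + b²·σ²_V + 2ab·Cov[Z, V] with a = 2.1, b = 4.3.
= 2.1²·33.2 + 4.3²·106 + 2·2.1·4.3·20.02
= 146.412 + 1959.94 + 361.5612 = 2467.9132.

σ²_B = 2467.9132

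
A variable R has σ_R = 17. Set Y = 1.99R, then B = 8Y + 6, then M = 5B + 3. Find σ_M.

σ_M = 1353.2

σ_Y = |1.99|·17 = 33.83.
σ_B = |8|·33.83 = 270.64.
σ_M = |5|·270.64 = 1353.2.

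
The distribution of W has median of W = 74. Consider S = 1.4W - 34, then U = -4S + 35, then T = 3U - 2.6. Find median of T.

median of T = -732.8

median of S = 1.4·74 + (-34) = 69.6.
median of U = (-4)·69.6 + 35 = -243.4.
median of T = 3·(-243.4) + (-2.6) = -732.8.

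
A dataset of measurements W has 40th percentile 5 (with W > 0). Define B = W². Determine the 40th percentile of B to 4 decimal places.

W² is increasing, so P_{40}(B) = g(P_{40}(W)) = 25.

40th percentile of B = 25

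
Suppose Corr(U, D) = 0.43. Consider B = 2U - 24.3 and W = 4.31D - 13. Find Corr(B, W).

Corr(B, W) = 0.43

Linear rescalings preserve correlation up to sign; here the slopes 2 and 4.31 have the same sign, so Corr(B, W) = Corr(U, D) = 0.43.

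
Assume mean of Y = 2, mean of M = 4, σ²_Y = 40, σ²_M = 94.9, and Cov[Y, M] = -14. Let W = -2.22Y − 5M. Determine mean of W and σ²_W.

mean of W = (-2.22)·mean of Y + (-5)·mean of M = (-2.22)·2 + (-5)·4 = -24.44.
σ²_W = a²·σ²_Y + b²·σ²_M + 2ab·Cov[Y, M] with a = -2.22, b = -5.
= (-2.22)²·40 + (-5)²·94.9 + 2·(-2.22)·(-5)·(-14)
= 197.136 + 2372.5 + (-310.8) = 2258.836.

mean of W = -24.44, σ²_W = 2258.836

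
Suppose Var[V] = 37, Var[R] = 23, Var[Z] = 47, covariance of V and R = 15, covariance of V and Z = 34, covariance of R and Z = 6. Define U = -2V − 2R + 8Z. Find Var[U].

Var[U] = a²·Var[V] + b²·Var[R] + c²·Var[Z] + 2ab·covariance of V and R + 2ac·covariance of V and Z + 2bc·covariance of R and Z, with a = -2, b = -2, c = 8.
= 148 + 92 + 3008 + 120 + (-1088) + (-192)
= 2088.

Var[U] = 2088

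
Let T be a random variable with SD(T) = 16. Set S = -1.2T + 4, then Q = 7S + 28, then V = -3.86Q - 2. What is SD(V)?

SD(V) = 518.784

SD(S) = |-1.2|·16 = 19.2.
SD(Q) = |7|·19.2 = 134.4.
SD(V) = |-3.86|·134.4 = 518.784.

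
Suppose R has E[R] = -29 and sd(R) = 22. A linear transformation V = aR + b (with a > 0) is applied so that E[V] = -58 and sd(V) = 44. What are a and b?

a = 2, b = 0

sd(V) = a·sd(R) (a > 0), so a = 44/22 = 2.
E[V] = a·E[R] + b, so b = -58 − 2·(-29) = 0.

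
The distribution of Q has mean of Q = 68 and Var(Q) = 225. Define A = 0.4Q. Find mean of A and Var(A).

mean of A = 27.2, Var(A) = 36

A = 0.4Q is linear with a = 0.4, b = 0.
mean of A = a·mean of Q + b = 0.4·68 = 27.2.
Var(A) = a²·Var(Q) = 0.4²·225 = 36.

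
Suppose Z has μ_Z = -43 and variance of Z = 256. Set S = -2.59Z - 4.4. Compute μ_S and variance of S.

S = -2.59Z - 4.4 is linear with a = -2.59, b = -4.4.
μ_S = a·μ_Z + b = (-2.59)·(-43) + (-4.4) = 106.97.
variance of S = a²·variance of Z = (-2.59)²·256 = 1717.2736 (the additive constant -4.4 does not affect variance).

μ_S = 106.97, variance of S = 1717.2736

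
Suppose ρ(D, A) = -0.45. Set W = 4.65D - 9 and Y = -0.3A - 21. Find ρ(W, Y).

Linear rescalings preserve |correlation|; the slopes 4.65 and -0.3 have opposite signs, so the correlation flips sign: ρ(W, Y) = −ρ(D, A) = 0.45.

ρ(W, Y) = 0.45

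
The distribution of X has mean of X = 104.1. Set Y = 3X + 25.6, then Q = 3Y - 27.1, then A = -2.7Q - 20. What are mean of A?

mean of A = -2683.82

mean of Y = 3·104.1 + 25.6 = 337.9.
mean of Q = 3·337.9 + (-27.1) = 986.6.
mean of A = (-2.7)·986.6 + (-20) = -2683.82.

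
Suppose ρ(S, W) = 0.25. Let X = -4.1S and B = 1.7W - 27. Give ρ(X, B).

Linear rescalings preserve |correlation|; the slopes -4.1 and 1.7 have opposite signs, so the correlation flips sign: ρ(X, B) = −ρ(S, W) = -0.25.

ρ(X, B) = -0.25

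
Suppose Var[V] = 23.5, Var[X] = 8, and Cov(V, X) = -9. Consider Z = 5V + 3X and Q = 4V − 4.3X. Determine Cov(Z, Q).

Cov(Z, Q) = 452.3

By bilinearity, Cov(Z, Q) = ac·Var[V] + bd·Var[X] + (ad+bc)·Cov(V, X), with a=5, b=3, c=4, d=-4.3.
ac·Var[V] = 5·4·23.5 = 470
bd·Var[X] = 3·(-4.3)·8 = -103.2
(ad+bc)·Cov(V, X) = (-9.5)·(-9) = 85.5
Cov(Z, Q) = 470 + (-103.2) + 85.5 = 452.3.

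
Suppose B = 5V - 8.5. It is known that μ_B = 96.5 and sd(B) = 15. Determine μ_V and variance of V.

From B = 5V - 8.5: μ_B = a·μ_V + b, so μ_V = (μ_B − b)/a = (96.5 − (-8.5))/5 = 21.
variance of B = 15² = 225.
variance of B = a²·variance of V, so variance of V = 225/5² = 9.

μ_V = 21, variance of V = 9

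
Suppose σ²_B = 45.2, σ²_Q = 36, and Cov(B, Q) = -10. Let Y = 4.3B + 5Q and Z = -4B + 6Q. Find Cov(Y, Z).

By bilinearity, Cov(Y, Z) = ac·σ²_B + bd·σ²_Q + (ad+bc)·Cov(B, Q), with a=4.3, b=5, c=-4, d=6.
ac·σ²_B = 4.3·(-4)·45.2 = -777.44
bd·σ²_Q = 5·6·36 = 1080
(ad+bc)·Cov(B, Q) = (5.8)·(-10) = -58
Cov(Y, Z) = -777.44 + 1080 + (-58) = 244.56.

Cov(Y, Z) = 244.56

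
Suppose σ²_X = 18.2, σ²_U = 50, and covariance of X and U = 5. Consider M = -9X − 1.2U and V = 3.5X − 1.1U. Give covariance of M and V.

By bilinearity, covariance of M and V = ac·σ²_X + bd·σ²_U + (ad+bc)·covariance of X and U, with a=-9, b=-1.2, c=3.5, d=-1.1.
ac·σ²_X = (-9)·3.5·18.2 = -573.3
bd·σ²_U = (-1.2)·(-1.1)·50 = 66
(ad+bc)·covariance of X and U = (5.7)·5 = 28.5
covariance of M and V = -573.3 + 66 + 28.5 = -478.8.

covariance of M and V = -478.8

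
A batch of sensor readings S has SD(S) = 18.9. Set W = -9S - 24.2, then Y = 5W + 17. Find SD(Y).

SD(Y) = 850.5

SD(W) = |-9|·18.9 = 170.1.
SD(Y) = |5|·170.1 = 850.5.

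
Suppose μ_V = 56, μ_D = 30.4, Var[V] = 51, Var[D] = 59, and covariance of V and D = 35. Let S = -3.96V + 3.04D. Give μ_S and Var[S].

μ_S = (-3.96)·μ_V + 3.04·μ_D = (-3.96)·56 + 3.04·30.4 = -129.344.
Var[S] = a²·Var[V] + b²·Var[D] + 2ab·covariance of V and D with a = -3.96, b = 3.04.
= (-3.96)²·51 + 3.04²·59 + 2·(-3.96)·3.04·35
= 799.7616 + 545.2544 + (-842.688) = 502.328.

μ_S = -129.344, Var[S] = 502.328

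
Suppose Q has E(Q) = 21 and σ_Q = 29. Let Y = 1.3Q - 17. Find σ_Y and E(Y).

Y = 1.3Q - 17 is linear with a = 1.3, b = -17.
σ_Y = |a|·σ_Q = |1.3|·29 = 37.7.
E(Y) = a·E(Q) + b = 1.3·21 + (-17) = 10.3.

σ_Y = 37.7, E(Y) = 10.3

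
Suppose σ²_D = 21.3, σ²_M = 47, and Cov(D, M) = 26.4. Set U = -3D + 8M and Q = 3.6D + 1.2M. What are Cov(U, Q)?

Cov(U, Q) = 886.44

By bilinearity, Cov(U, Q) = ac·σ²_D + bd·σ²_M + (ad+bc)·Cov(D, M), with a=-3, b=8, c=3.6, d=1.2.
ac·σ²_D = (-3)·3.6·21.3 = -230.04
bd·σ²_M = 8·1.2·47 = 451.2
(ad+bc)·Cov(D, M) = (25.2)·26.4 = 665.28
Cov(U, Q) = -230.04 + 451.2 + 665.28 = 886.44.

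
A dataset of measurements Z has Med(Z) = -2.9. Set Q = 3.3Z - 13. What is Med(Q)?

Med(Q) = -22.57

A linear map preserves order up to sign, so Med(Q) = a·Med(Z) + b = 3.3·(-2.9) + (-13) = -22.57.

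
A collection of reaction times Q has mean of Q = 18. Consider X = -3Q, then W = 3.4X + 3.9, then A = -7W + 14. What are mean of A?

mean of A = 1271.9

mean of X = (-3)·18 = -54.
mean of W = 3.4·(-54) + 3.9 = -179.7.
mean of A = (-7)·(-179.7) + 14 = 1271.9.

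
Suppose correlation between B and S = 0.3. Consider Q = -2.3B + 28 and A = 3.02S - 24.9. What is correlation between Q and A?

Linear rescalings preserve |correlation|; the slopes -2.3 and 3.02 have opposite signs, so the correlation flips sign: correlation between Q and A = −correlation between B and S = -0.3.

correlation between Q and A = -0.3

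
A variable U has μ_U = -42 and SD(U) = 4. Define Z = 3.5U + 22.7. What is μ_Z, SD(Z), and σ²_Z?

Z = 3.5U + 22.7 is linear with a = 3.5, b = 22.7.
μ_Z = a·μ_U + b = 3.5·(-42) + 22.7 = -124.3.
SD(Z) = |a|·SD(U) = |3.5|·4 = 14.
σ²_U = 4² = 16.
σ²_Z = a²·σ²_U = 3.5²·16 = 196 (the additive constant 22.7 does not affect variance).

μ_Z = -124.3, SD(Z) = 14, σ²_Z = 196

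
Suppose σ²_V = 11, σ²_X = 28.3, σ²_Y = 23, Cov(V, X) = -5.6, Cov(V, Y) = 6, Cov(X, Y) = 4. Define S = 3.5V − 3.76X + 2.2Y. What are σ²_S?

σ²_S = a²·σ²_V + b²·σ²_X + c²·σ²_Y + 2ab·Cov(V, X) + 2ac·Cov(V, Y) + 2bc·Cov(X, Y), with a = 3.5, b = -3.76, c = 2.2.
= 134.75 + 400.09408 + 111.32 + 147.392 + 92.4 + (-66.176)
= 819.78008.

σ²_S = 819.78008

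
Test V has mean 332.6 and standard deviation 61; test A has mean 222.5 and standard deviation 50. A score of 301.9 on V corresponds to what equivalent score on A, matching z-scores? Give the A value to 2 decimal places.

z = (301.9 − 332.6)/61 ≈ -0.5033.
A = 222.5 + z·50 = 222.5 + (301.9 − 332.6)·50/61 ≈ 197.34.

A = 197.34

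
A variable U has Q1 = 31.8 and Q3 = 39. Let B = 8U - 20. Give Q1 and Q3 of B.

a = 8 > 0: Q1(B) = a·Q1(U)+b = 234.4, Q3(B) = a·Q3(U)+b = 292.

Q1(B) = 234.4, Q3(B) = 292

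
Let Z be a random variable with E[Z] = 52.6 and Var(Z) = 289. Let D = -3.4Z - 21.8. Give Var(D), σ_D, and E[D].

Var(D) = 3340.84, σ_D = 57.8, E[D] = -200.64

D = -3.4Z - 21.8 is linear with a = -3.4, b = -21.8.
Var(D) = a²·Var(Z) = (-3.4)²·289 = 3340.84 (the additive constant -21.8 does not affect variance).
σ_Z = √289 = 17.
σ_D = |a|·σ_Z = |-3.4|·17 = 57.8.
E[D] = a·E[Z] + b = (-3.4)·52.6 + (-21.8) = -200.64.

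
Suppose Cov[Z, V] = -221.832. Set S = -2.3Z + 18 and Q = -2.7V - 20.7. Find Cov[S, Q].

Cov[S, Q] = a·c·Cov[Z, V] = (-2.3)·(-2.7)·(-221.832) = -1377.57672. Additive constants drop out.

Cov[S, Q] = -1377.57672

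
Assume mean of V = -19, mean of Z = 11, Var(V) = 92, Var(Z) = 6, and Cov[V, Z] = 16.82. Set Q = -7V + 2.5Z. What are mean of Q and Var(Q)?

mean of Q = (-7)·mean of V + 2.5·mean of Z = (-7)·(-19) + 2.5·11 = 160.5.
Var(Q) = a²·Var(V) + b²·Var(Z) + 2ab·Cov[V, Z] with a = -7, b = 2.5.
= (-7)²·92 + 2.5²·6 + 2·(-7)·2.5·16.82
= 4508 + 37.5 + (-588.7) = 3956.8.

mean of Q = 160.5, Var(Q) = 3956.8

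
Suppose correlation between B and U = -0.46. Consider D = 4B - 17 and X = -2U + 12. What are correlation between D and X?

correlation between D and X = 0.46

Linear rescalings preserve |correlation|; the slopes 4 and -2 have opposite signs, so the correlation flips sign: correlation between D and X = −correlation between B and U = 0.46.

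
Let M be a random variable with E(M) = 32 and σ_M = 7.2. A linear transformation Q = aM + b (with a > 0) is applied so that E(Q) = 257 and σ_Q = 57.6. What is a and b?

a = 8, b = 1

σ_Q = a·σ_M (a > 0), so a = 57.6/7.2 = 8.
E(Q) = a·E(M) + b, so b = 257 − 8·32 = 1.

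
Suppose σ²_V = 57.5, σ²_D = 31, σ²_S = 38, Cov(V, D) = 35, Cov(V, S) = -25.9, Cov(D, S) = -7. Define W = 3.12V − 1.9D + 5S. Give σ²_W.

σ²_W = a²·σ²_V + b²·σ²_D + c²·σ²_S + 2ab·Cov(V, D) + 2ac·Cov(V, S) + 2bc·Cov(D, S), with a = 3.12, b = -1.9, c = 5.
= 559.728 + 111.91 + 950 + (-414.96) + (-808.08) + 133
= 531.598.

σ²_W = 531.598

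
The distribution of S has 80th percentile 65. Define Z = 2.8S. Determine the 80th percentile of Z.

Since a = 2.8 > 0 the transformation is increasing, so the 80th percentile of Z = a·(P_{80} of S) + b = 2.8·65 = 182.

80th percentile of Z = 182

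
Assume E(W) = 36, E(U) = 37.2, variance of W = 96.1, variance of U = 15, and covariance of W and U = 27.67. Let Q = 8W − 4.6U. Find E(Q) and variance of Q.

E(Q) = 116.88, variance of Q = 4431.288

E(Q) = 8·E(W) + (-4.6)·E(U) = 8·36 + (-4.6)·37.2 = 116.88.
variance of Q = a²·variance of W + b²·variance of U + 2ab·covariance of W and U with a = 8, b = -4.6.
= 8²·96.1 + (-4.6)²·15 + 2·8·(-4.6)·27.67
= 6150.4 + 317.4 + (-2036.512) = 4431.288.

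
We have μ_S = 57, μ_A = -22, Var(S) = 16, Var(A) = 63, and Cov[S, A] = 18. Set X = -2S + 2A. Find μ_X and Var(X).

μ_X = -158, Var(X) = 172

μ_X = (-2)·μ_S + 2·μ_A = (-2)·57 + 2·(-22) = -158.
Var(X) = a²·Var(S) + b²·Var(A) + 2ab·Cov[S, A] with a = -2, b = 2.
= (-2)²·16 + 2²·63 + 2·(-2)·2·18
= 64 + 252 + (-144) = 172.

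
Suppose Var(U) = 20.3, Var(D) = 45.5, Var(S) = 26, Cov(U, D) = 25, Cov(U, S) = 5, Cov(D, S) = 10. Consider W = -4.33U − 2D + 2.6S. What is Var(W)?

Var(W) = 954.78267

Var(W) = a²·Var(U) + b²·Var(D) + c²·Var(S) + 2ab·Cov(U, D) + 2ac·Cov(U, S) + 2bc·Cov(D, S), with a = -4.33, b = -2, c = 2.6.
= 380.60267 + 182 + 175.76 + 433 + (-112.58) + (-104)
= 954.78267.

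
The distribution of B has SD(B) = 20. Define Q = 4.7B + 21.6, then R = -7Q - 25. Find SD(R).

SD(R) = 658

SD(Q) = |4.7|·20 = 94.
SD(R) = |-7|·94 = 658.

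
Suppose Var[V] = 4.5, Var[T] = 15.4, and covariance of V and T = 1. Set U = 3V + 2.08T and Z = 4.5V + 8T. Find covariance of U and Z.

covariance of U and Z = 350.366

By bilinearity, covariance of U and Z = ac·Var[V] + bd·Var[T] + (ad+bc)·covariance of V and T, with a=3, b=2.08, c=4.5, d=8.
ac·Var[V] = 3·4.5·4.5 = 60.75
bd·Var[T] = 2.08·8·15.4 = 256.256
(ad+bc)·covariance of V and T = (33.36)·1 = 33.36
covariance of U and Z = 60.75 + 256.256 + 33.36 = 350.366.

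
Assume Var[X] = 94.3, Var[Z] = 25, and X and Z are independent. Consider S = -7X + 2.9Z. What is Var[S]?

Var[S] = a²·Var[X] + b²·Var[Z] + 2ab·covariance of X and Z with a = -7, b = 2.9.
Independence gives covariance of X and Z = 0.
= (-7)²·94.3 + 2.9²·25 + 2·(-7)·2.9·0
= 4620.7 + 210.25 + 0 = 4830.95.

Var[S] = 4830.95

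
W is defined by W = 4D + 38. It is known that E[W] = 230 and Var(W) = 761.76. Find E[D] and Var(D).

E[D] = 48, Var(D) = 47.61

From W = 4D + 38: E[W] = a·E[D] + b, so E[D] = (E[W] − b)/a = (230 − 38)/4 = 48.
Var(W) = a²·Var(D), so Var(D) = 761.76/4² = 47.61.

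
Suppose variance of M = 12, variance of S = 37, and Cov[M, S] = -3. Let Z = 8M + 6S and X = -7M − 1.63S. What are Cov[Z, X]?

By bilinearity, Cov[Z, X] = ac·variance of M + bd·variance of S + (ad+bc)·Cov[M, S], with a=8, b=6, c=-7, d=-1.63.
ac·variance of M = 8·(-7)·12 = -672
bd·variance of S = 6·(-1.63)·37 = -361.86
(ad+bc)·Cov[M, S] = (-55.04)·(-3) = 165.12
Cov[Z, X] = -672 + (-361.86) + 165.12 = -868.74.

Cov[Z, X] = -868.74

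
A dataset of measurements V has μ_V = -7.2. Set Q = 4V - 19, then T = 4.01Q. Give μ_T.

μ_T = -191.678

μ_Q = 4·(-7.2) + (-19) = -47.8.
μ_T = 4.01·(-47.8) = -191.678.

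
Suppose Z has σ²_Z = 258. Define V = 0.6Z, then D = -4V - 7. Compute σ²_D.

σ²_V = 0.6²·258 = 92.88.
σ²_D = (-4)²·92.88 = 1486.08.

σ²_D = 1486.08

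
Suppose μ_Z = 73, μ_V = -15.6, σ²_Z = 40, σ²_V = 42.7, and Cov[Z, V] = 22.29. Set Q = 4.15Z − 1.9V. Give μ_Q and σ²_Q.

μ_Q = 4.15·μ_Z + (-1.9)·μ_V = 4.15·73 + (-1.9)·(-15.6) = 332.59.
σ²_Q = a²·σ²_Z + b²·σ²_V + 2ab·Cov[Z, V] with a = 4.15, b = -1.9.
= 4.15²·40 + (-1.9)²·42.7 + 2·4.15·(-1.9)·22.29
= 688.9 + 154.147 + (-351.5133) = 491.5337.

μ_Q = 332.59, σ²_Q = 491.5337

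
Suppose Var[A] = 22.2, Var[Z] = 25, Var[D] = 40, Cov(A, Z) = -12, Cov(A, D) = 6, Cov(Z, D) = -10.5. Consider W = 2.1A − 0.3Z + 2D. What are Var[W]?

Var[W] = a²·Var[A] + b²·Var[Z] + c²·Var[D] + 2ab·Cov(A, Z) + 2ac·Cov(A, D) + 2bc·Cov(Z, D), with a = 2.1, b = -0.3, c = 2.
= 97.902 + 2.25 + 160 + 15.12 + 50.4 + 12.6
= 338.272.

Var[W] = 338.272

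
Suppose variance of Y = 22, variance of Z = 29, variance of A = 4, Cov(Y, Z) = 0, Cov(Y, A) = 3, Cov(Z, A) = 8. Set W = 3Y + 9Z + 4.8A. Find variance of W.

variance of W = a²·variance of Y + b²·variance of Z + c²·variance of A + 2ab·Cov(Y, Z) + 2ac·Cov(Y, A) + 2bc·Cov(Z, A), with a = 3, b = 9, c = 4.8.
= 198 + 2349 + 92.16 + 0 + 86.4 + 691.2
= 3416.76.

variance of W = 3416.76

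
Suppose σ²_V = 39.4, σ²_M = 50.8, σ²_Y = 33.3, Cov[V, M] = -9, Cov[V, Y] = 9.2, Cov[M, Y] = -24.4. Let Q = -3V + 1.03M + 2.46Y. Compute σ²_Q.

σ²_Q = a²·σ²_V + b²·σ²_M + c²·σ²_Y + 2ab·Cov[V, M] + 2ac·Cov[V, Y] + 2bc·Cov[M, Y], with a = -3, b = 1.03, c = 2.46.
= 354.6 + 53.89372 + 201.51828 + 55.62 + (-135.792) + (-123.64944)
= 406.19056.

σ²_Q = 406.19056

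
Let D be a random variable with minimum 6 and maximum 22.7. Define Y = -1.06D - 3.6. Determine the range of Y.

Range(Y) = 17.702

Range of D = 22.7 − 6 = 16.7.
Range(Y) = |a|·Range(D) = |-1.06|·16.7 = 17.702.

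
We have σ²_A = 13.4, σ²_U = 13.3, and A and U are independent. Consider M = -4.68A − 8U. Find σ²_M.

σ²_M = a²·σ²_A + b²·σ²_U + 2ab·Cov[A, U] with a = -4.68, b = -8.
Independence gives Cov[A, U] = 0.
= (-4.68)²·13.4 + (-8)²·13.3 + 2·(-4.68)·(-8)·0
= 293.49216 + 851.2 + 0 = 1144.69216.

σ²_M = 1144.69216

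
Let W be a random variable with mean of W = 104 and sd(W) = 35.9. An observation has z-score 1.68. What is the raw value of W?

W = mean of W + z·sd(W) = 104 + 1.68·35.9 = 164.312.

W = 164.312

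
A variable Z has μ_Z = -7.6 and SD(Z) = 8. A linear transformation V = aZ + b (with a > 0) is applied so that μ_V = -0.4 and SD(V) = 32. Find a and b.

SD(V) = a·SD(Z) (a > 0), so a = 32/8 = 4.
μ_V = a·μ_Z + b, so b = -0.4 − 4·(-7.6) = 30.

a = 4, b = 30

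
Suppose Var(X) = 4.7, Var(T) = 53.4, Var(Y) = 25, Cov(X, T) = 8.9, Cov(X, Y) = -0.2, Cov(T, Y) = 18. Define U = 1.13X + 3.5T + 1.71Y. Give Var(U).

Var(U) = a²·Var(X) + b²·Var(T) + c²·Var(Y) + 2ab·Cov(X, T) + 2ac·Cov(X, Y) + 2bc·Cov(T, Y), with a = 1.13, b = 3.5, c = 1.71.
= 6.00143 + 654.15 + 73.1025 + 70.399 + (-0.77292) + 215.46
= 1018.34001.

Var(U) = 1018.34001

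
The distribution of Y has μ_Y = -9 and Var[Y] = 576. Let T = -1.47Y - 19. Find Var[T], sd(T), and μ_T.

T = -1.47Y - 19 is linear with a = -1.47, b = -19.
Var[T] = a²·Var[Y] = (-1.47)²·576 = 1244.6784 (the additive constant -19 does not affect variance).
sd(Y) = √576 = 24.
sd(T) = |a|·sd(Y) = |-1.47|·24 = 35.28.
μ_T = a·μ_Y + b = (-1.47)·(-9) + (-19) = -5.77.

Var[T] = 1244.6784, sd(T) = 35.28, μ_T = -5.77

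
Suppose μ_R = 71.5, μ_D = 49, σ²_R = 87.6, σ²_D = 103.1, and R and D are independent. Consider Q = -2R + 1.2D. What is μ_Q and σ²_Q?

μ_Q = -84.2, σ²_Q = 498.864

μ_Q = (-2)·μ_R + 1.2·μ_D = (-2)·71.5 + 1.2·49 = -84.2.
σ²_Q = a²·σ²_R + b²·σ²_D + 2ab·covariance of R and D with a = -2, b = 1.2.
Independence gives covariance of R and D = 0.
= (-2)²·87.6 + 1.2²·103.1 + 2·(-2)·1.2·0
= 350.4 + 148.464 + 0 = 498.864.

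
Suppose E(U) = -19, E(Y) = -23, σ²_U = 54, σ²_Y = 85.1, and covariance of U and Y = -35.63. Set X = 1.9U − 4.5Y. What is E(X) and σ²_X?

E(X) = 1.9·E(U) + (-4.5)·E(Y) = 1.9·(-19) + (-4.5)·(-23) = 67.4.
σ²_X = a²·σ²_U + b²·σ²_Y + 2ab·covariance of U and Y with a = 1.9, b = -4.5.
= 1.9²·54 + (-4.5)²·85.1 + 2·1.9·(-4.5)·(-35.63)
= 194.94 + 1723.275 + 609.273 = 2527.488.

E(X) = 67.4, σ²_X = 2527.488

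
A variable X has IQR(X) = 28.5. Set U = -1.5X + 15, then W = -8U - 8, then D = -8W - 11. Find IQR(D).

IQR(D) = 2736

IQR(U) = |-1.5|·28.5 = 42.75.
IQR(W) = |-8|·42.75 = 342.
IQR(D) = |-8|·342 = 2736.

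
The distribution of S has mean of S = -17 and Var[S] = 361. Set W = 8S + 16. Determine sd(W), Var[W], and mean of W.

W = 8S + 16 is linear with a = 8, b = 16.
sd(S) = √361 = 19.
sd(W) = |a|·sd(S) = |8|·19 = 152.
Var[W] = a²·Var[S] = 8²·361 = 23104 (the additive constant 16 does not affect variance).
mean of W = a·mean of S + b = 8·(-17) + 16 = -120.

sd(W) = 152, Var[W] = 23104, mean of W = -120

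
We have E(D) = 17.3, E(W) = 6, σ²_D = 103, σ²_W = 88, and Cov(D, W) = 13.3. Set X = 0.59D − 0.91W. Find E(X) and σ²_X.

E(X) = 0.59·E(D) + (-0.91)·E(W) = 0.59·17.3 + (-0.91)·6 = 4.747.
σ²_X = a²·σ²_D + b²·σ²_W + 2ab·Cov(D, W) with a = 0.59, b = -0.91.
= 0.59²·103 + (-0.91)²·88 + 2·0.59·(-0.91)·13.3
= 35.8543 + 72.8728 + (-14.28154) = 94.44556.

E(X) = 4.747, σ²_X = 94.44556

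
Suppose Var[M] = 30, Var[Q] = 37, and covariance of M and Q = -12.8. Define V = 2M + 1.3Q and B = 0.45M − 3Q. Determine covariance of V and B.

By bilinearity, covariance of V and B = ac·Var[M] + bd·Var[Q] + (ad+bc)·covariance of M and Q, with a=2, b=1.3, c=0.45, d=-3.
ac·Var[M] = 2·0.45·30 = 27
bd·Var[Q] = 1.3·(-3)·37 = -144.3
(ad+bc)·covariance of M and Q = (-5.415)·(-12.8) = 69.312
covariance of V and B = 27 + (-144.3) + 69.312 = -47.988.

covariance of V and B = -47.988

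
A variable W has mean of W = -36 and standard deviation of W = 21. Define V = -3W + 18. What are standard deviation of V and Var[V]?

V = -3W + 18 is linear with a = -3, b = 18.
standard deviation of V = |a|·standard deviation of W = |-3|·21 = 63.
Var[W] = 21² = 441.
Var[V] = a²·Var[W] = (-3)²·441 = 3969 (the additive constant 18 does not affect variance).

standard deviation of V = 63, Var[V] = 3969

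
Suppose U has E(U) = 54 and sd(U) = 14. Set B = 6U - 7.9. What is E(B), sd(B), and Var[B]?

B = 6U - 7.9 is linear with a = 6, b = -7.9.
E(B) = a·E(U) + b = 6·54 + (-7.9) = 316.1.
sd(B) = |a|·sd(U) = |6|·14 = 84.
Var[U] = 14² = 196.
Var[B] = a²·Var[U] = 6²·196 = 7056 (the additive constant -7.9 does not affect variance).

E(B) = 316.1, sd(B) = 84, Var[B] = 7056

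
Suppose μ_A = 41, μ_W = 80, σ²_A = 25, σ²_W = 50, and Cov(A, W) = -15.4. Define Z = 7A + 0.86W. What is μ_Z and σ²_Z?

μ_Z = 355.8, σ²_Z = 1076.564

μ_Z = 7·μ_A + 0.86·μ_W = 7·41 + 0.86·80 = 355.8.
σ²_Z = a²·σ²_A + b²·σ²_W + 2ab·Cov(A, W) with a = 7, b = 0.86.
= 7²·25 + 0.86²·50 + 2·7·0.86·(-15.4)
= 1225 + 36.98 + (-185.416) = 1076.564.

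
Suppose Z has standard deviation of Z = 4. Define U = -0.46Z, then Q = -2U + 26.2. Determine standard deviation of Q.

standard deviation of Q = 3.68

standard deviation of U = |-0.46|·4 = 1.84.
standard deviation of Q = |-2|·1.84 = 3.68.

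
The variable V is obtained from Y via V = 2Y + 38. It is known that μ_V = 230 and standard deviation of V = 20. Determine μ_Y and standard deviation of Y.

μ_Y = 96, standard deviation of Y = 10

From V = 2Y + 38: μ_V = a·μ_Y + b, so μ_Y = (μ_V − b)/a = (230 − 38)/2 = 96.
standard deviation of V = |a|·standard deviation of Y, so standard deviation of Y = 20/|2| = 10.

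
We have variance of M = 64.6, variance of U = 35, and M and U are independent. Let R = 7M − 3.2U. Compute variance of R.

variance of R = 3523.8

variance of R = a²·variance of M + b²·variance of U + 2ab·covariance of M and U with a = 7, b = -3.2.
Independence gives covariance of M and U = 0.
= 7²·64.6 + (-3.2)²·35 + 2·7·(-3.2)·0
= 3165.4 + 358.4 + 0 = 3523.8.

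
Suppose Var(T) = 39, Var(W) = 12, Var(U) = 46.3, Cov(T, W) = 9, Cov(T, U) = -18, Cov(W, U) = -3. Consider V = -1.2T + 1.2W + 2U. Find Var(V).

Var(V) = a²·Var(T) + b²·Var(W) + c²·Var(U) + 2ab·Cov(T, W) + 2ac·Cov(T, U) + 2bc·Cov(W, U), with a = -1.2, b = 1.2, c = 2.
= 56.16 + 17.28 + 185.2 + (-25.92) + 86.4 + (-14.4)
= 304.72.

Var(V) = 304.72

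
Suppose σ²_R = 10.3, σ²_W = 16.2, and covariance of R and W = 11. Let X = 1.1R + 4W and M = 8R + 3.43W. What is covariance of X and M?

By bilinearity, covariance of X and M = ac·σ²_R + bd·σ²_W + (ad+bc)·covariance of R and W, with a=1.1, b=4, c=8, d=3.43.
ac·σ²_R = 1.1·8·10.3 = 90.64
bd·σ²_W = 4·3.43·16.2 = 222.264
(ad+bc)·covariance of R and W = (35.773)·11 = 393.503
covariance of X and M = 90.64 + 222.264 + 393.503 = 706.407.

covariance of X and M = 706.407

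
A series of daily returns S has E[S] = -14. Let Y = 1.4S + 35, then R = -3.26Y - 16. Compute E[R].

E[Y] = 1.4·(-14) + 35 = 15.4.
E[R] = (-3.26)·15.4 + (-16) = -66.204.

E[R] = -66.204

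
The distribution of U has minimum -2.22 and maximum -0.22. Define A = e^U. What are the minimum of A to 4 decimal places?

min(A) = 0.1086

e^U is increasing on this domain, so min(A) comes from min(U) = -2.22: min(A) = exp(-2.22) ≈ 0.1086.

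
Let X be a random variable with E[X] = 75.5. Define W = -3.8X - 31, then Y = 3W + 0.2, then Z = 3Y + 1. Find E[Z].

E[Z] = -2859.5

E[W] = (-3.8)·75.5 + (-31) = -317.9.
E[Y] = 3·(-317.9) + 0.2 = -953.5.
E[Z] = 3·(-953.5) + 1 = -2859.5.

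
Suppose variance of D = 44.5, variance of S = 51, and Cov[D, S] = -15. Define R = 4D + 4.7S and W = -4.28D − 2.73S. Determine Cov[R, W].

By bilinearity, Cov[R, W] = ac·variance of D + bd·variance of S + (ad+bc)·Cov[D, S], with a=4, b=4.7, c=-4.28, d=-2.73.
ac·variance of D = 4·(-4.28)·44.5 = -761.84
bd·variance of S = 4.7·(-2.73)·51 = -654.381
(ad+bc)·Cov[D, S] = (-31.036)·(-15) = 465.54
Cov[R, W] = -761.84 + (-654.381) + 465.54 = -950.681.

Cov[R, W] = -950.681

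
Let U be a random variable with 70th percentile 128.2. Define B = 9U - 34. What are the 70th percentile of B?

Since a = 9 > 0 the transformation is increasing, so the 70th percentile of B = a·(P_{70} of U) + b = 9·128.2 + (-34) = 1119.8.

70th percentile of B = 1119.8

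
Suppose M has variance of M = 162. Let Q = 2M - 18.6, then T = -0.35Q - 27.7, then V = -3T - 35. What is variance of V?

variance of Q = 2²·162 = 648.
variance of T = (-0.35)²·648 = 79.38.
variance of V = (-3)²·79.38 = 714.42.

variance of V = 714.42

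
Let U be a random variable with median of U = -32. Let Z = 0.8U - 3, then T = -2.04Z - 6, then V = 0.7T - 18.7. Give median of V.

median of Z = 0.8·(-32) + (-3) = -28.6.
median of T = (-2.04)·(-28.6) + (-6) = 52.344.
median of V = 0.7·52.344 + (-18.7) = 17.9408.

median of V = 17.9408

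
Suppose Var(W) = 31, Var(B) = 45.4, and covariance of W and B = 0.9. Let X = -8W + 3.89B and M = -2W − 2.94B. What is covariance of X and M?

By bilinearity, covariance of X and M = ac·Var(W) + bd·Var(B) + (ad+bc)·covariance of W and B, with a=-8, b=3.89, c=-2, d=-2.94.
ac·Var(W) = (-8)·(-2)·31 = 496
bd·Var(B) = 3.89·(-2.94)·45.4 = -519.22164
(ad+bc)·covariance of W and B = (15.74)·0.9 = 14.166
covariance of X and M = 496 + (-519.22164) + 14.166 = -9.05564.

covariance of X and M = -9.05564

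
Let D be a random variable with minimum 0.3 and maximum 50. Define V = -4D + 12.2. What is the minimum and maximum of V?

a = -4 < 0, so order reverses: min(V) = a·max(D)+b = (-4)·50 + 12.2 = -187.8; max(V) = a·min(D)+b = (-4)·0.3 + 12.2 = 11.

min(V) = -187.8, max(V) = 11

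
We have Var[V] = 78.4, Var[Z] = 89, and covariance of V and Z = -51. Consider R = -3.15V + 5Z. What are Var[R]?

Var[R] = a²·Var[V] + b²·Var[Z] + 2ab·covariance of V and Z with a = -3.15, b = 5.
= (-3.15)²·78.4 + 5²·89 + 2·(-3.15)·5·(-51)
= 777.924 + 2225 + 1606.5 = 4609.424.

Var[R] = 4609.424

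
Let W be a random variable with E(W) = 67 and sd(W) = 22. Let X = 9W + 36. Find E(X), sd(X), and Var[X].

X = 9W + 36 is linear with a = 9, b = 36.
E(X) = a·E(W) + b = 9·67 + 36 = 639.
sd(X) = |a|·sd(W) = |9|·22 = 198.
Var[W] = 22² = 484.
Var[X] = a²·Var[W] = 9²·484 = 39204 (the additive constant 36 does not affect variance).

E(X) = 639, sd(X) = 198, Var[X] = 39204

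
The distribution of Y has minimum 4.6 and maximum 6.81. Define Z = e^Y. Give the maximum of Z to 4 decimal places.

e^Y is increasing on this domain, so max(Z) comes from max(Y) = 6.81: max(Z) = exp(6.81) ≈ 906.8708.

max(Z) = 906.8708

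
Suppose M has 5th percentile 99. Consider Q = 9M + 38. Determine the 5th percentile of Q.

5th percentile of Q = 929

Since a = 9 > 0 the transformation is increasing, so the 5th percentile of Q = a·(P_{5} of M) + b = 9·99 + 38 = 929.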